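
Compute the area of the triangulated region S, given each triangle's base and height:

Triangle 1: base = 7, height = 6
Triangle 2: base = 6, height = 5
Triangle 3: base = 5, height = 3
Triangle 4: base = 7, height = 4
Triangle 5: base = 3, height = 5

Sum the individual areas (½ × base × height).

(1/2)×7×6 + (1/2)×6×5 + (1/2)×5×3 + (1/2)×7×4 + (1/2)×3×5 = 65.0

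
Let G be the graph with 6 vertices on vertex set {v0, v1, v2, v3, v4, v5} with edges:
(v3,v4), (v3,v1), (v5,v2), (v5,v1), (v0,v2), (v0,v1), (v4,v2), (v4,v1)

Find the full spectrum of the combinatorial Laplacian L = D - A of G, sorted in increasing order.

Degrees: deg(v0) = 2, deg(v1) = 4, deg(v2) = 3, deg(v3) = 2, deg(v4) = 3, deg(v5) = 2.
L = D − A with rows/columns ordered (v0, v1, v2, v3, v4, v5):
  [ 2, -1, -1,  0,  0,  0]
  [-1,  4,  0, -1, -1, -1]
  [-1,  0,  3,  0, -1, -1]
  [ 0, -1,  0,  2, -1,  0]
  [ 0, -1, -1, -1,  3,  0]
  [ 0, -1, -1,  0,  0,  2]
Characteristic polynomial: det(λI − L) = λ(λ² − 7λ + 8)(λ − 2)(λ − 3)(λ − 4).
Roots: λ = 0; (λ² − 7λ + 8) = 0 ⇒ λ = (7 ± √17)/2 ≈ 1.4384, 5.5616; (λ − 2) = 0 ⇒ λ = 2; (λ − 3) = 0 ⇒ λ = 3; (λ − 4) = 0 ⇒ λ = 4.
(Check: the roots sum (with multiplicity) to 16, matching trace L = Σdeg = 2·8 = 16.)
Laplacian eigenvalues (increasing order): [0.0, 1.4384, 2.0, 3.0, 4.0, 5.5616]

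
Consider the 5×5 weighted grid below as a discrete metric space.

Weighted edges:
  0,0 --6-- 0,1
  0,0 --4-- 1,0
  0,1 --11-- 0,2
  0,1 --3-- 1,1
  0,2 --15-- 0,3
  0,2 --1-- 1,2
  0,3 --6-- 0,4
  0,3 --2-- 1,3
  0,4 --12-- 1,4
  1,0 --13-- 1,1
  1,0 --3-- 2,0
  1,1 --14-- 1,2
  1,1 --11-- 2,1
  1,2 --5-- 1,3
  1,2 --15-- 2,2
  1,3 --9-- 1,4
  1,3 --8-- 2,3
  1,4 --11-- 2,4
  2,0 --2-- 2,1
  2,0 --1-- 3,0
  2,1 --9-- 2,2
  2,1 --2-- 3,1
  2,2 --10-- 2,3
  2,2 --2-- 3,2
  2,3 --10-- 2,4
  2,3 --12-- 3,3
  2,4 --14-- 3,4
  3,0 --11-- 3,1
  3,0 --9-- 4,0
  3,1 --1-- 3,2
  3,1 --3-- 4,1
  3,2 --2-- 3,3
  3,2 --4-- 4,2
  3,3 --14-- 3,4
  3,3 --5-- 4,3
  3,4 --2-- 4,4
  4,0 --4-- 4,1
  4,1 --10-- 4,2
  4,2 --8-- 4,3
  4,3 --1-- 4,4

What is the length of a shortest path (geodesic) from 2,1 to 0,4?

Shortest path: 2,1 → 3,1 → 3,2 → 2,2 → 2,3 → 1,3 → 0,3 → 0,4, total weight = 31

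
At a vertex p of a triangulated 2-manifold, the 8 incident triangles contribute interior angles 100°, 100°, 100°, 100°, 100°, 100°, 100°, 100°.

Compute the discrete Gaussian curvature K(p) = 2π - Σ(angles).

Sum of angles = 800°. K = 360° - 800° = -440° = -22π/9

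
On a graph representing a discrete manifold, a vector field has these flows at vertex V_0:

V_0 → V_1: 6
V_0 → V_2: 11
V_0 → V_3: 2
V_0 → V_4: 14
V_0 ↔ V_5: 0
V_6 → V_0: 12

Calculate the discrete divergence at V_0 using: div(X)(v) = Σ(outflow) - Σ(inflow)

Divergence = sum of outgoing flows = 6 + 11 + 2 + 14 + 0 + (-12) = 21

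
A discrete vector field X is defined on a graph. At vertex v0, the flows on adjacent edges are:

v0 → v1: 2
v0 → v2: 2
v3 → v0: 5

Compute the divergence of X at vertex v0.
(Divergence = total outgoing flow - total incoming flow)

Divergence = sum of outgoing flows = 2 + 2 + (-5) = -1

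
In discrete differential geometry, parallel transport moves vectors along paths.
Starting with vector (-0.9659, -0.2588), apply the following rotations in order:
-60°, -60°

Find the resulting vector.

Total rotation: (-60°) + (-60°) = -120°. Final vector: (0.2588, 0.9659)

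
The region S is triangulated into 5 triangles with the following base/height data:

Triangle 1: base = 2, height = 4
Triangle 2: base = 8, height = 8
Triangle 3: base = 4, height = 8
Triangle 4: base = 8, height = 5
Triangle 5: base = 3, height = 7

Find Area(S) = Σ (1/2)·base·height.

(1/2)×2×4 + (1/2)×8×8 + (1/2)×4×8 + (1/2)×8×5 + (1/2)×3×7 = 82.5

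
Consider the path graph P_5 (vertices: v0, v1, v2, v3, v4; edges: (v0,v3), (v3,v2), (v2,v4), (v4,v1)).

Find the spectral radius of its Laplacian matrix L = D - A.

The path graph P_n has Laplacian eigenvalues λ_k = 2 − 2cos(kπ/n), k = 0, 1, …, n−1. Here n = 5:
k=0: 2 − 2cos(0) = 0.0; k=1: 2 − 2cos(π/5) = 0.382; k=2: 2 − 2cos(2π/5) = 1.382; k=3: 2 − 2cos(3π/5) = 2.618; k=4: 2 − 2cos(4π/5) = 3.618.
Laplacian eigenvalues: [0.0, 0.382, 1.382, 2.618, 3.618]. Largest eigenvalue (spectral radius) = 3.618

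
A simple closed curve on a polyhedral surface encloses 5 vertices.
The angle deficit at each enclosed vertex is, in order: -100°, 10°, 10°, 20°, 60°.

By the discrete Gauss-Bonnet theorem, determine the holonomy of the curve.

Holonomy = total enclosed curvature = (-100°) + 10° + 10° + 20° + 60° = 0°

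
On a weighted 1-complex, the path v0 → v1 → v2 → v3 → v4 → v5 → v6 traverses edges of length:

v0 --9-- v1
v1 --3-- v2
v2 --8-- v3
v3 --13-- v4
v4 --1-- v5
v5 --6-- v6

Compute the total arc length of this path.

Arc length = 9 + 3 + 8 + 13 + 1 + 6 = 40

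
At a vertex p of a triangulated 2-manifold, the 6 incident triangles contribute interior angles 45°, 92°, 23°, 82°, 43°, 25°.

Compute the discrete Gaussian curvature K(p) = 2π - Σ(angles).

Sum of angles = 310°. K = 360° - 310° = 50° = 5π/18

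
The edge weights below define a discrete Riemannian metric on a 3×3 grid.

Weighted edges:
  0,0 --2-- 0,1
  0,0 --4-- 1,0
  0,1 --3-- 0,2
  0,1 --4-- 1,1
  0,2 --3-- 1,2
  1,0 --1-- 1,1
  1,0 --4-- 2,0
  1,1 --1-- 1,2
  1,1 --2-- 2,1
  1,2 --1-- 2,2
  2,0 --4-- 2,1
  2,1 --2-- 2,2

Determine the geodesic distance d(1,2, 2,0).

Shortest path: 1,2 → 1,1 → 1,0 → 2,0, total weight = 6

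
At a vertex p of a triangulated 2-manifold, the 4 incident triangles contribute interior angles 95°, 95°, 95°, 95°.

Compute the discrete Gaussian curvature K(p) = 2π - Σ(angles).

Sum of angles = 380°. K = 360° - 380° = -20° = -π/9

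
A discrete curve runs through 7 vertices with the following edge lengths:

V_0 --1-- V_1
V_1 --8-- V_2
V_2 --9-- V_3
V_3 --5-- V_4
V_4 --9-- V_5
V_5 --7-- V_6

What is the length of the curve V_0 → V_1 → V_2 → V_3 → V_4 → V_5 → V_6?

Arc length = 1 + 8 + 9 + 5 + 9 + 7 = 39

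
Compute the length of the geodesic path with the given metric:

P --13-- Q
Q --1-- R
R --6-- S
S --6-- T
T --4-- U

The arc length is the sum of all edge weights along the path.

Arc length = 13 + 1 + 6 + 6 + 4 = 30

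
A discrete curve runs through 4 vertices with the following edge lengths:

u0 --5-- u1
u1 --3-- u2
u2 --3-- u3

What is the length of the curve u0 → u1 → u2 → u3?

Arc length = 5 + 3 + 3 = 11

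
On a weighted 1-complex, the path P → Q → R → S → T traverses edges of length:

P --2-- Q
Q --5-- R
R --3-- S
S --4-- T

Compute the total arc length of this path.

Arc length = 2 + 5 + 3 + 4 = 14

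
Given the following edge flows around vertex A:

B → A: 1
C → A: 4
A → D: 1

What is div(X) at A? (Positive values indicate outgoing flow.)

Divergence = sum of outgoing flows = (-1) + (-4) + 1 = -4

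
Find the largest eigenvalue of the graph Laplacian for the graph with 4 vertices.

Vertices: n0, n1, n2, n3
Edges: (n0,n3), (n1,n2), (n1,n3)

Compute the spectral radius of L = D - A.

Degrees: deg(n0) = 1, deg(n1) = 2, deg(n2) = 1, deg(n3) = 2.
L = D − A with rows/columns ordered (n0, n1, n2, n3):
  [ 1,  0,  0, -1]
  [ 0,  2, -1, -1]
  [ 0, -1,  1,  0]
  [-1, -1,  0,  2]
Characteristic polynomial: det(λI − L) = λ(λ² − 4λ + 2)(λ − 2).
Roots: λ = 0; (λ² − 4λ + 2) = 0 ⇒ λ = 2 ± √2 ≈ 0.5858, 3.4142; (λ − 2) = 0 ⇒ λ = 2.
(Check: the roots sum (with multiplicity) to 6, matching trace L = Σdeg = 2·3 = 6.)
Laplacian eigenvalues: [0.0, 0.5858, 2.0, 3.4142]. Largest eigenvalue (spectral radius) = 3.4142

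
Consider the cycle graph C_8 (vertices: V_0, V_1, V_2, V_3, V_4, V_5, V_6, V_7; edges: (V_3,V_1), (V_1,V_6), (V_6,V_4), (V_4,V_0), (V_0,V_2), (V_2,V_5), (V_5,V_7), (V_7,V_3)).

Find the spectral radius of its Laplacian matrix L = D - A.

The cycle graph C_n has Laplacian eigenvalues λ_k = 2 − 2cos(2πk/n), k = 0, 1, …, n−1. Here n = 8:
k=0: 2 − 2cos(0) = 0.0; k=1: 2 − 2cos(π/4) = 0.5858; k=2: 2 − 2cos(π/2) = 2.0; k=3: 2 − 2cos(3π/4) = 3.4142; k=4: 2 − 2cos(π) = 4.0; k=5: 2 − 2cos(5π/4) = 3.4142; k=6: 2 − 2cos(3π/2) = 2.0; k=7: 2 − 2cos(7π/4) = 0.5858.
Laplacian eigenvalues: [0.0, 0.5858, 0.5858, 2.0, 2.0, 3.4142, 3.4142, 4.0]. Largest eigenvalue (spectral radius) = 4.0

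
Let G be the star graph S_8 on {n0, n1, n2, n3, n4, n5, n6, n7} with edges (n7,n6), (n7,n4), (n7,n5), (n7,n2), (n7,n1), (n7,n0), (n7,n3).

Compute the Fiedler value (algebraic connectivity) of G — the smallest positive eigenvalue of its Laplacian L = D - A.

The star S_8 is the complete bipartite graph K_{1,7} (one hub of degree 7, 7 leaves of degree 1). The Laplacian spectrum of K_{p,q} is 0, p (multiplicity q−1), q (multiplicity p−1), p+q. With p = 1, q = 7: 0 once, 1 with multiplicity 6, and 8 once. (Check: trace L = sum of degrees = 14 = 6·1 + 8.)
Laplacian eigenvalues: [0.0, 1.0, 1.0, 1.0, 1.0, 1.0, 1.0, 8.0]. Algebraic connectivity (smallest non-zero eigenvalue) = 1.0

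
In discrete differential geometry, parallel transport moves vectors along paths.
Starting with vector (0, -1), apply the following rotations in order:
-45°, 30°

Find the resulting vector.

Total rotation: (-45°) + 30° = -15°. Final vector: (-0.2588, -0.9659)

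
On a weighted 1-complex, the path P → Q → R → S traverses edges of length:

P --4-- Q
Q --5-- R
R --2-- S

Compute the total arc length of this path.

Arc length = 4 + 5 + 2 = 11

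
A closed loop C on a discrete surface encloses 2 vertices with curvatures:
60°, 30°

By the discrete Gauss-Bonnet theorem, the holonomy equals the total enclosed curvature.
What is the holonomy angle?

Holonomy = total enclosed curvature = 60° + 30° = 90°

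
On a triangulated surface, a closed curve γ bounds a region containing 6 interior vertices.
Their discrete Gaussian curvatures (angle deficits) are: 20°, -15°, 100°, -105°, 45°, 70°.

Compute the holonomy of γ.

Holonomy = total enclosed curvature = 20° + (-15°) + 100° + (-105°) + 45° + 70° = 115°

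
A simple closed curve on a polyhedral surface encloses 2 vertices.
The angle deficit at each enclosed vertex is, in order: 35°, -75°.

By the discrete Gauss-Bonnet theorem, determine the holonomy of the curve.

Holonomy = total enclosed curvature = 35° + (-75°) = -40°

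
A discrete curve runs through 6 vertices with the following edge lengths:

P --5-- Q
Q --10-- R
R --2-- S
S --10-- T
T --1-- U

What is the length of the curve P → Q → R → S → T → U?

Arc length = 5 + 10 + 2 + 10 + 1 = 28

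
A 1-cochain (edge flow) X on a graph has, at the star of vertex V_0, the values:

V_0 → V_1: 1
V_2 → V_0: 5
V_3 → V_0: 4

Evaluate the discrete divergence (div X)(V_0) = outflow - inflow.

Divergence = sum of outgoing flows = 1 + (-5) + (-4) = -8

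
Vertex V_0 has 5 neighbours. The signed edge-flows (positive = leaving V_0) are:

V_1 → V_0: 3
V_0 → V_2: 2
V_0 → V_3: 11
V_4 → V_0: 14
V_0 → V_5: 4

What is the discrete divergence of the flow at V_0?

Divergence = sum of outgoing flows = (-3) + 2 + 11 + (-14) + 4 = 0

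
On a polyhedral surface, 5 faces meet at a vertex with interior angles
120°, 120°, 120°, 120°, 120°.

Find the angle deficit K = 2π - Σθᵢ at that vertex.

Sum of angles = 600°. K = 360° - 600° = -240° = -4π/3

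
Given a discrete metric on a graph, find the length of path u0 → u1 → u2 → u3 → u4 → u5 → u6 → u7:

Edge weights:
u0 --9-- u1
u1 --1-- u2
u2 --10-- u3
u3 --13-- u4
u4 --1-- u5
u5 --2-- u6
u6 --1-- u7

Arc length = 9 + 1 + 10 + 13 + 1 + 2 + 1 = 37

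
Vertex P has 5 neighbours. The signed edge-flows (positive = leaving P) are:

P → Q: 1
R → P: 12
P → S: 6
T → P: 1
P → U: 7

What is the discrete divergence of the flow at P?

Divergence = sum of outgoing flows = 1 + (-12) + 6 + (-1) + 7 = 1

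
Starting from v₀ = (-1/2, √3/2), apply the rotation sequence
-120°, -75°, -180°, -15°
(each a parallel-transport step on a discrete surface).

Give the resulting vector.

Total rotation: (-120°) + (-75°) + (-180°) + (-15°) = -390° ≡ -30° (mod 360°). Final vector: (0, 1)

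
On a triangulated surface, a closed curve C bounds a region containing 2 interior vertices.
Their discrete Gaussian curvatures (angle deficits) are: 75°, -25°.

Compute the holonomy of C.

Holonomy = total enclosed curvature = 75° + (-25°) = 50°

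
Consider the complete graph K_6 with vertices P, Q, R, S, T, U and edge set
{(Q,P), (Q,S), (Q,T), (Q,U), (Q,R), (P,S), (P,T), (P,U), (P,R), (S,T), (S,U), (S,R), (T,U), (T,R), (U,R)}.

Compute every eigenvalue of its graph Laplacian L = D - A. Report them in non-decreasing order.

For the complete graph K_n, L = nI − J (J = all-ones matrix). J has eigenvalues n (once, eigenvector 𝟙) and 0 (multiplicity n−1), so L has eigenvalues 0 (once) and n (multiplicity n−1). Here n = 6: eigenvalue 0 once and 6 with multiplicity 5.
Laplacian eigenvalues (increasing order): [0.0, 6.0, 6.0, 6.0, 6.0, 6.0]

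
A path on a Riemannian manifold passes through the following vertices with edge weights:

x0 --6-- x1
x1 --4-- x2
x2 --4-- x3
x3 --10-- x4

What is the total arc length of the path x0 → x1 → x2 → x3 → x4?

Arc length = 6 + 4 + 4 + 10 = 24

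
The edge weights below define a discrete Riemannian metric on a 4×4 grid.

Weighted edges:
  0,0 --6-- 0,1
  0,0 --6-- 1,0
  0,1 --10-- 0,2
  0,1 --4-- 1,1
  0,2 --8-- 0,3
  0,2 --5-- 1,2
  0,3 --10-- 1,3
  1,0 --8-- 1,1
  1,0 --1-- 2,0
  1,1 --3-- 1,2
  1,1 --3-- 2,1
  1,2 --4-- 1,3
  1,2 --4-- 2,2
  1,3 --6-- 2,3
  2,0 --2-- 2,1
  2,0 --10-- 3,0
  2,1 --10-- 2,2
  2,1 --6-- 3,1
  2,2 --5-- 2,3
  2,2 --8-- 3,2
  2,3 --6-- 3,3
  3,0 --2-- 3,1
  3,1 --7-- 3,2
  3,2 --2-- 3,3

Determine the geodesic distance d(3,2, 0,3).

Shortest path: 3,2 → 3,3 → 2,3 → 1,3 → 0,3, total weight = 24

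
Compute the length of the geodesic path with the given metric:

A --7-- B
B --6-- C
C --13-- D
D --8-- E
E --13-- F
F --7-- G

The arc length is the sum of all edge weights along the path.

Arc length = 7 + 6 + 13 + 8 + 13 + 7 = 54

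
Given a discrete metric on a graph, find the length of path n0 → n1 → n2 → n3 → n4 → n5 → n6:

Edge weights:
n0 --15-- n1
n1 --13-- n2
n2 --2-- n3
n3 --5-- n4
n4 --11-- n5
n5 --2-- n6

Arc length = 15 + 13 + 2 + 5 + 11 + 2 = 48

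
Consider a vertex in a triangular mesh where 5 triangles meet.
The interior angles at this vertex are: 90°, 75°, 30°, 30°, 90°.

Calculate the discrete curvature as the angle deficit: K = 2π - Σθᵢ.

Sum of angles = 315°. K = 360° - 315° = 45° = π/4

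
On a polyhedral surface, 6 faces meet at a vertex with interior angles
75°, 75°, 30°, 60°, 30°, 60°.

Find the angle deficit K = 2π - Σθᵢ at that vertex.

Sum of angles = 330°. K = 360° - 330° = 30°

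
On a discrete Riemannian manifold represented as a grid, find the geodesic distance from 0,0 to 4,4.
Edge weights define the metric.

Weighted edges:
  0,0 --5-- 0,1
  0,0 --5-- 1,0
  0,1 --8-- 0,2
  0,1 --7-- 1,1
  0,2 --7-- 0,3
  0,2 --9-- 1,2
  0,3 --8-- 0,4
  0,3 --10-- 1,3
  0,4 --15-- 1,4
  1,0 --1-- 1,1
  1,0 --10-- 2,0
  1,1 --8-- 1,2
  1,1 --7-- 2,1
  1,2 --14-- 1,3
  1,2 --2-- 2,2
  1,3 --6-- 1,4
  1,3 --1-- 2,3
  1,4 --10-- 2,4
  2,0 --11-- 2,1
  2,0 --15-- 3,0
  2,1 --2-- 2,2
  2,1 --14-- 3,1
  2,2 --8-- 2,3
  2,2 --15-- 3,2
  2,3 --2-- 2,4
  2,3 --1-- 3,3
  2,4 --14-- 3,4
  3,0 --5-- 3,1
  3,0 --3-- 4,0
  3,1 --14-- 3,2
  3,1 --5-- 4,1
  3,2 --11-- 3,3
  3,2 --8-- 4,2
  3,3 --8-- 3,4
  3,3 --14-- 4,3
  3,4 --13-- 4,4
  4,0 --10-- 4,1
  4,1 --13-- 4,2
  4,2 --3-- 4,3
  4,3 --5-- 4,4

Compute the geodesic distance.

Shortest path: 0,0 → 1,0 → 1,1 → 2,1 → 2,2 → 2,3 → 3,3 → 4,3 → 4,4, total weight = 43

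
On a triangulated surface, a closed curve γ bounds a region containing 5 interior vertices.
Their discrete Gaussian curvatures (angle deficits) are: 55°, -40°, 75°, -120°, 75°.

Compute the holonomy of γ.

Holonomy = total enclosed curvature = 55° + (-40°) + 75° + (-120°) + 75° = 45°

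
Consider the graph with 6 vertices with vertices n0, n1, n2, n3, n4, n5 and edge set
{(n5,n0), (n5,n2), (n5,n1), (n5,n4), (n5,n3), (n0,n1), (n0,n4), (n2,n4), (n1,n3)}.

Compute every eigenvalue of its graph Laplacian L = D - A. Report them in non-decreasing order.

Degrees: deg(n0) = 3, deg(n1) = 3, deg(n2) = 2, deg(n3) = 2, deg(n4) = 3, deg(n5) = 5.
L = D − A with rows/columns ordered (n0, n1, n2, n3, n4, n5):
  [ 3, -1,  0,  0, -1, -1]
  [-1,  3,  0, -1,  0, -1]
  [ 0,  0,  2,  0, -1, -1]
  [ 0, -1,  0,  2,  0, -1]
  [-1,  0, -1,  0,  3, -1]
  [-1, -1, -1, -1, -1,  5]
Characteristic polynomial: det(λI − L) = λ(λ² − 5λ + 5)(λ² − 7λ + 11)(λ − 6).
Roots: λ = 0; (λ² − 5λ + 5) = 0 ⇒ λ = (5 ± √5)/2 ≈ 1.382, 3.618; (λ² − 7λ + 11) = 0 ⇒ λ = (7 ± √5)/2 ≈ 2.382, 4.618; (λ − 6) = 0 ⇒ λ = 6.
(Check: the roots sum (with multiplicity) to 18, matching trace L = Σdeg = 2·9 = 18.)
Laplacian eigenvalues (increasing order): [0.0, 1.382, 2.382, 3.618, 4.618, 6.0]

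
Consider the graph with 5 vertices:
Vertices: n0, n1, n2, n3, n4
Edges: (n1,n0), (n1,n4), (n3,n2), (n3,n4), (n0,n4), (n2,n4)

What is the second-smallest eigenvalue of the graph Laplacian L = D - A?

Degrees: deg(n0) = 2, deg(n1) = 2, deg(n2) = 2, deg(n3) = 2, deg(n4) = 4.
L = D − A with rows/columns ordered (n0, n1, n2, n3, n4):
  [ 2, -1,  0,  0, -1]
  [-1,  2,  0,  0, -1]
  [ 0,  0,  2, -1, -1]
  [ 0,  0, -1,  2, -1]
  [-1, -1, -1, -1,  4]
Characteristic polynomial: det(λI − L) = λ(λ − 1)(λ − 3)²(λ − 5).
Roots: λ = 0; (λ − 1) = 0 ⇒ λ = 1; (λ − 3) = 0 ⇒ λ = 3 (multiplicity 2); (λ − 5) = 0 ⇒ λ = 5.
(Check: the roots sum (with multiplicity) to 12, matching trace L = Σdeg = 2·6 = 12.)
Laplacian eigenvalues: [0.0, 1.0, 3.0, 3.0, 5.0]. Algebraic connectivity (smallest non-zero eigenvalue) = 1.0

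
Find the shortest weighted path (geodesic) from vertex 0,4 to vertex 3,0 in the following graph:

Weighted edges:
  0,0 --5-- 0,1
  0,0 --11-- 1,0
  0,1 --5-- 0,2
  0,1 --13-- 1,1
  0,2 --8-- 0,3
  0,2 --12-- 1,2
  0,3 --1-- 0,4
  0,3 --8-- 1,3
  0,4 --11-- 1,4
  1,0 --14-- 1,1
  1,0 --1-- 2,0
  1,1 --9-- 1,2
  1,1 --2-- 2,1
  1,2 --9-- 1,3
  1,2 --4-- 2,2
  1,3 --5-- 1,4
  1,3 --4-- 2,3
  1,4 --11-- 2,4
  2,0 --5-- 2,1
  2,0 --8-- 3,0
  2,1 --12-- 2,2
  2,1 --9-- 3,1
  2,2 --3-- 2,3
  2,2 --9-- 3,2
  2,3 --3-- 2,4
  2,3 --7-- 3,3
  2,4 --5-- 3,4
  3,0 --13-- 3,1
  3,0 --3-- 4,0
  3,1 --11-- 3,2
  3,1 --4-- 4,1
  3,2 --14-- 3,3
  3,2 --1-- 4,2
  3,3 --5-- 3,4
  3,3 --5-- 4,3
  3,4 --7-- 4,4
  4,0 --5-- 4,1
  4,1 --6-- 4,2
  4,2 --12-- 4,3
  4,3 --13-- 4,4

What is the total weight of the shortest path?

Shortest path: 0,4 → 0,3 → 0,2 → 0,1 → 0,0 → 1,0 → 2,0 → 3,0, total weight = 39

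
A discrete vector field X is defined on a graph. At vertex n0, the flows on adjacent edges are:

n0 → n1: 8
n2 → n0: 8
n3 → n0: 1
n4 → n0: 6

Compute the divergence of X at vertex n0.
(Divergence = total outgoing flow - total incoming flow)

Divergence = sum of outgoing flows = 8 + (-8) + (-1) + (-6) = -7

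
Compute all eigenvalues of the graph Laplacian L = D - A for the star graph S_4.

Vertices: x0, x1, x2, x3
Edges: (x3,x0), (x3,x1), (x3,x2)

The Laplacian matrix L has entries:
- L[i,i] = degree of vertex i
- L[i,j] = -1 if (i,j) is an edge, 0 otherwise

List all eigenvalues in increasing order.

The star S_4 is the complete bipartite graph K_{1,3} (one hub of degree 3, 3 leaves of degree 1). The Laplacian spectrum of K_{p,q} is 0, p (multiplicity q−1), q (multiplicity p−1), p+q. With p = 1, q = 3: 0 once, 1 with multiplicity 2, and 4 once. (Check: trace L = sum of degrees = 6 = 2·1 + 4.)
Laplacian eigenvalues (increasing order): [0.0, 1.0, 1.0, 4.0]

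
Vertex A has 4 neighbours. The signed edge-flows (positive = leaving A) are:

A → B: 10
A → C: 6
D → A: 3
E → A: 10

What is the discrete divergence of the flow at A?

Divergence = sum of outgoing flows = 10 + 6 + (-3) + (-10) = 3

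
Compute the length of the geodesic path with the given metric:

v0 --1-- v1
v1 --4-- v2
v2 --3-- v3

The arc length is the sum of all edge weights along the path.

Arc length = 1 + 4 + 3 = 8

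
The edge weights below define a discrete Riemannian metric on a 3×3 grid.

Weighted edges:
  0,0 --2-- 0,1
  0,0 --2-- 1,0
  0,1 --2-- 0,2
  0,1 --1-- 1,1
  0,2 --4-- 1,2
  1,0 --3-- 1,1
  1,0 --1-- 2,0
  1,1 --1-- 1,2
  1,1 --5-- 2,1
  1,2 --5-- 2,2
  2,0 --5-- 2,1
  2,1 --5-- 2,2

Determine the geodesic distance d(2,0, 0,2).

Shortest path: 2,0 → 1,0 → 0,0 → 0,1 → 0,2, total weight = 7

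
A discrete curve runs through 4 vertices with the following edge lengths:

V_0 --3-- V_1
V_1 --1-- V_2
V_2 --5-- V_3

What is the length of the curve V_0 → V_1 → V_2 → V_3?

Arc length = 3 + 1 + 5 = 9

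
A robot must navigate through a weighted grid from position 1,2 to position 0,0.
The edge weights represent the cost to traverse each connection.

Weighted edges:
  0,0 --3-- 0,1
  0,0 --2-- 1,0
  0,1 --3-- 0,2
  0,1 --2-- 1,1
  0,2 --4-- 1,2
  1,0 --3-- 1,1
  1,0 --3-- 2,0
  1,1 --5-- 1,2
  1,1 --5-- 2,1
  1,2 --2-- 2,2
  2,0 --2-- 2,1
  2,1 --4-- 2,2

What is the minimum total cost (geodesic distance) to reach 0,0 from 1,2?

Shortest path: 1,2 → 0,2 → 0,1 → 0,0, total weight = 10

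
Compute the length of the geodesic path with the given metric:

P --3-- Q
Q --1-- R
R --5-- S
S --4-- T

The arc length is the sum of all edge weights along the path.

Arc length = 3 + 1 + 5 + 4 = 13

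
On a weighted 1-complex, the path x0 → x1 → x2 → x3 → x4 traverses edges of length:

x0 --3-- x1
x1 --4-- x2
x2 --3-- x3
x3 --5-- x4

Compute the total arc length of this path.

Arc length = 3 + 4 + 3 + 5 = 15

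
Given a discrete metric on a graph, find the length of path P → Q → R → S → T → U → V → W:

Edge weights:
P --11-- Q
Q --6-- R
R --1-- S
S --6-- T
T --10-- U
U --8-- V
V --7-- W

Arc length = 11 + 6 + 1 + 6 + 10 + 8 + 7 = 49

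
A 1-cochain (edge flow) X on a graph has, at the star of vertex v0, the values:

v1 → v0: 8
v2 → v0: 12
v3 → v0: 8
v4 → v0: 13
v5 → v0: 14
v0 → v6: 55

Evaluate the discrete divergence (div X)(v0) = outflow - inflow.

Divergence = sum of outgoing flows = (-8) + (-12) + (-8) + (-13) + (-14) + 55 = 0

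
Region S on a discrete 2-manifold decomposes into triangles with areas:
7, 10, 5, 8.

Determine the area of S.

7 + 10 + 5 + 8 = 30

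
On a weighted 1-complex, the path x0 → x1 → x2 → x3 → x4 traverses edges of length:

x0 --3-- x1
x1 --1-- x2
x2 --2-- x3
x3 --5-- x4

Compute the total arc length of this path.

Arc length = 3 + 1 + 2 + 5 = 11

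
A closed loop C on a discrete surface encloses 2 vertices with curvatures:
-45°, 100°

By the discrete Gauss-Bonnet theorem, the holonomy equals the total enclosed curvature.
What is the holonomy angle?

Holonomy = total enclosed curvature = (-45°) + 100° = 55°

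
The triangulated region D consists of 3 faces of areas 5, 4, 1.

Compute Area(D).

5 + 4 + 1 = 10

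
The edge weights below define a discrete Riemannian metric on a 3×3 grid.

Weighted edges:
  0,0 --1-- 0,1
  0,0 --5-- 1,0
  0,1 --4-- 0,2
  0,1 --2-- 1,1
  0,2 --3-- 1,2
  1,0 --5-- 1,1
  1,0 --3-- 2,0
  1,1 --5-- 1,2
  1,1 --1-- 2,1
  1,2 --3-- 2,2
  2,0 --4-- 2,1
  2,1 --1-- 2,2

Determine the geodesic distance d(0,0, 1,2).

Shortest path: 0,0 → 0,1 → 1,1 → 1,2, total weight = 8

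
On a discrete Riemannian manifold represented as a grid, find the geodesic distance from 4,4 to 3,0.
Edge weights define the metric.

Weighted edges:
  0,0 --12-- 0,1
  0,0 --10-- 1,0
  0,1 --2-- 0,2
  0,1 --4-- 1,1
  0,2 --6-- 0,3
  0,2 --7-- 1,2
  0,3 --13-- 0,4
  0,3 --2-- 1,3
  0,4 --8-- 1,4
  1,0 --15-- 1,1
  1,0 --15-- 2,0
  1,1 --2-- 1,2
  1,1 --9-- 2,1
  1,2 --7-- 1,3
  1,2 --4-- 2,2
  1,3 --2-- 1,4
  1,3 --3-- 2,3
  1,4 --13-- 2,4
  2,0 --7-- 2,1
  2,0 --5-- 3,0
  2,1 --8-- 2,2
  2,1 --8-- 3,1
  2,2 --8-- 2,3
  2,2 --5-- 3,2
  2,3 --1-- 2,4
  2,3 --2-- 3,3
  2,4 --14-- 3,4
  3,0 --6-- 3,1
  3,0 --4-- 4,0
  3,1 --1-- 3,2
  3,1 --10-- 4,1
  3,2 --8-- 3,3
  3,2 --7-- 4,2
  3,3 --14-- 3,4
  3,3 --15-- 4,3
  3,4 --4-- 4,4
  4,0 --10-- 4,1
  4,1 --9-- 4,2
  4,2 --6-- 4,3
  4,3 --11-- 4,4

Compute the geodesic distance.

Shortest path: 4,4 → 4,3 → 4,2 → 3,2 → 3,1 → 3,0, total weight = 31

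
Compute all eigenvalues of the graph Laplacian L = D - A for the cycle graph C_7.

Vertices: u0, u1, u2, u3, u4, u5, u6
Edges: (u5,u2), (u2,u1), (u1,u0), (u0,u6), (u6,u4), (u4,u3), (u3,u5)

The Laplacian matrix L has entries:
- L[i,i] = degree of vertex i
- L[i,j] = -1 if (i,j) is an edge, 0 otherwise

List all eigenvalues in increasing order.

The cycle graph C_n has Laplacian eigenvalues λ_k = 2 − 2cos(2πk/n), k = 0, 1, …, n−1. Here n = 7:
k=0: 2 − 2cos(0) = 0.0; k=1: 2 − 2cos(2π/7) = 0.753; k=2: 2 − 2cos(4π/7) = 2.445; k=3: 2 − 2cos(6π/7) = 3.8019; k=4: 2 − 2cos(8π/7) = 3.8019; k=5: 2 − 2cos(10π/7) = 2.445; k=6: 2 − 2cos(12π/7) = 0.753.
Laplacian eigenvalues (increasing order): [0.0, 0.753, 0.753, 2.445, 2.445, 3.8019, 3.8019]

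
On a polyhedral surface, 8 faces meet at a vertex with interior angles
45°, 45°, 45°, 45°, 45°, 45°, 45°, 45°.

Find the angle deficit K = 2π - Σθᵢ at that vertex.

Sum of angles = 360°. K = 360° - 360° = 0° = 0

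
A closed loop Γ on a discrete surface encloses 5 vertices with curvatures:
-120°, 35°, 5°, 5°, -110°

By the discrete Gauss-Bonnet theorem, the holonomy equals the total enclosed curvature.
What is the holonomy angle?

Holonomy = total enclosed curvature = (-120°) + 35° + 5° + 5° + (-110°) = -185°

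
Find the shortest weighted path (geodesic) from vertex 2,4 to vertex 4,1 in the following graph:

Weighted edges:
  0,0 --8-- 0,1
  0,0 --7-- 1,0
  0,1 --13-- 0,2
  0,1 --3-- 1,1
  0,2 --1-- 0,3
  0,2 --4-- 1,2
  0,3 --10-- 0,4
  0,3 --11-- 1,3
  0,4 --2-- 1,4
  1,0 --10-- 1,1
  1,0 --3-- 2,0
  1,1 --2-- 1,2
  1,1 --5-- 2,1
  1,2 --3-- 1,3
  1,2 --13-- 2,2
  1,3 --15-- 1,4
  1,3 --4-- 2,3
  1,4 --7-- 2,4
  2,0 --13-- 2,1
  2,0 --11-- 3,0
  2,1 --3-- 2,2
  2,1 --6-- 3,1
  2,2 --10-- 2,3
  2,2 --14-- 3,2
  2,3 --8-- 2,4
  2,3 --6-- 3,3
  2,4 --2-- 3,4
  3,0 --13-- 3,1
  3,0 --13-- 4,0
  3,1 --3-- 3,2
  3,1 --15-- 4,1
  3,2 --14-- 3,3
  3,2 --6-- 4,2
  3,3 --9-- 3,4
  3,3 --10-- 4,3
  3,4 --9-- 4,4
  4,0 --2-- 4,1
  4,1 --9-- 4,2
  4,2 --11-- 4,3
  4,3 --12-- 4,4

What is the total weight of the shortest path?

Shortest path: 2,4 → 3,4 → 3,3 → 3,2 → 4,2 → 4,1, total weight = 40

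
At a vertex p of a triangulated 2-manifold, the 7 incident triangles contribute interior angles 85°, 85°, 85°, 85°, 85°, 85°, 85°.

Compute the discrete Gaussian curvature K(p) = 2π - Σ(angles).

Sum of angles = 595°. K = 360° - 595° = -235° = -47π/36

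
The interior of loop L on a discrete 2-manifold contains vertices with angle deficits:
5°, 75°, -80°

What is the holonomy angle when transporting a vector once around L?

Holonomy = total enclosed curvature = 5° + 75° + (-80°) = 0°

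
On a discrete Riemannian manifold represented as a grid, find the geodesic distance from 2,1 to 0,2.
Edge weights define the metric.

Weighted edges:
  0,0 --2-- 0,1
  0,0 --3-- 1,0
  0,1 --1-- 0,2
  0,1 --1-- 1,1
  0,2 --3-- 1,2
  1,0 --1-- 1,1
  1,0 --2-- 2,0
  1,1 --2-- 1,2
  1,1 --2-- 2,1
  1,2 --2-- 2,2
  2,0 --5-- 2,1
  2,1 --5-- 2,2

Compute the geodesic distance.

Shortest path: 2,1 → 1,1 → 0,1 → 0,2, total weight = 4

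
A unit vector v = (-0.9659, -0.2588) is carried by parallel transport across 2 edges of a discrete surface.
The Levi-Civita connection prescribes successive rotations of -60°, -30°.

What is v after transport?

Total rotation: (-60°) + (-30°) = -90°. Final vector: (-0.2588, 0.9659)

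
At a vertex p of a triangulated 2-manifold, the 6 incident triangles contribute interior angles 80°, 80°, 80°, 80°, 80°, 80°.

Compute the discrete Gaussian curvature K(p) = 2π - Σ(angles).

Sum of angles = 480°. K = 360° - 480° = -120° = -2π/3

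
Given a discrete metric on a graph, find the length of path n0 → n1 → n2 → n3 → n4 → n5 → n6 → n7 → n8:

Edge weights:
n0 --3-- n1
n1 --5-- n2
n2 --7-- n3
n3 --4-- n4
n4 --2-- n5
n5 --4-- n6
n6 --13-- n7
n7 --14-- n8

Arc length = 3 + 5 + 7 + 4 + 2 + 4 + 13 + 14 = 52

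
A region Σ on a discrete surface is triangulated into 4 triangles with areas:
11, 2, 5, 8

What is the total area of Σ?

11 + 2 + 5 + 8 = 26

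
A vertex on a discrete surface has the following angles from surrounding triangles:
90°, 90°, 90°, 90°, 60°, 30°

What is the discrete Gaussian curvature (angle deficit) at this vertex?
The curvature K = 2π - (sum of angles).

Sum of angles = 450°. K = 360° - 450° = -90° = -π/2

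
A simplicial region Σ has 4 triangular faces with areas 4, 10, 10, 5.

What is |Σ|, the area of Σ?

4 + 10 + 10 + 5 = 29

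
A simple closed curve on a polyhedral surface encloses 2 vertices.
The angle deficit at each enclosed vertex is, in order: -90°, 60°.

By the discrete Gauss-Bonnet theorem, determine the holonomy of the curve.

Holonomy = total enclosed curvature = (-90°) + 60° = -30°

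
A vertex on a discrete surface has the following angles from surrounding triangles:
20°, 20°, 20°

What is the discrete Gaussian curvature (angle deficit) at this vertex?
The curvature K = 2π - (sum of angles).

Sum of angles = 60°. K = 360° - 60° = 300° = 5π/3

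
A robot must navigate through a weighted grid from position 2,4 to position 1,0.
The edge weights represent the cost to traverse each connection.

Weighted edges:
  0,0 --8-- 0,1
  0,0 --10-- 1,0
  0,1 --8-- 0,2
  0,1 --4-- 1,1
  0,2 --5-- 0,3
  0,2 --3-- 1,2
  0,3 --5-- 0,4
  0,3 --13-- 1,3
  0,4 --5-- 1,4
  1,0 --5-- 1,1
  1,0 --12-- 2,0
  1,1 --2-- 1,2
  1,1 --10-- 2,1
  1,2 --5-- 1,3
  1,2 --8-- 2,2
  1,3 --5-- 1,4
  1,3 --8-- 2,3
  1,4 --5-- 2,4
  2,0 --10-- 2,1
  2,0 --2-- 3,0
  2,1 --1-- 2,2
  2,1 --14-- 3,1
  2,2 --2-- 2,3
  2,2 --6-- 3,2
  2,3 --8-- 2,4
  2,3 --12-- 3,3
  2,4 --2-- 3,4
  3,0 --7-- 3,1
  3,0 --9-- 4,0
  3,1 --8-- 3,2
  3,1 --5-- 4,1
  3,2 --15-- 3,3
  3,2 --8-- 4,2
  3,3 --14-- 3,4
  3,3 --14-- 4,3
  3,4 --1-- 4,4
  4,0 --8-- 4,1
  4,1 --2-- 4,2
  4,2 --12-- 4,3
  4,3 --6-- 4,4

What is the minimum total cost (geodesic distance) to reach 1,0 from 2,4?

Shortest path: 2,4 → 1,4 → 1,3 → 1,2 → 1,1 → 1,0, total weight = 22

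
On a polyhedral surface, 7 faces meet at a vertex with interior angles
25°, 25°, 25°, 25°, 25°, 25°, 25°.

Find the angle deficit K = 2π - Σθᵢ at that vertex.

Sum of angles = 175°. K = 360° - 175° = 185°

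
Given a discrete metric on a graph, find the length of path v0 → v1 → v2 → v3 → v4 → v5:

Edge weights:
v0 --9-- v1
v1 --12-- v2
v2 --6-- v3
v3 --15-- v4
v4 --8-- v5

Arc length = 9 + 12 + 6 + 15 + 8 = 50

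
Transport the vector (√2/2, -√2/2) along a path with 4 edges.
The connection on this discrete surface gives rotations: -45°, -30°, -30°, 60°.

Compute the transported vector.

Total rotation: (-45°) + (-30°) + (-30°) + 60° = -45°. Final vector: (0, -1)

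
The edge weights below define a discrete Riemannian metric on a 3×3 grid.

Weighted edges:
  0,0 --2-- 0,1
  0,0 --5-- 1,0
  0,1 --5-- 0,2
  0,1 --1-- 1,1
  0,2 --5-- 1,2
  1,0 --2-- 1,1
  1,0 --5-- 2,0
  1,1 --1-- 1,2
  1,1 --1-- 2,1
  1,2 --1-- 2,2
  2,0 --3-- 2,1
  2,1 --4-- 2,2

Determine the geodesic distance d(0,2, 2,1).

Shortest path: 0,2 → 0,1 → 1,1 → 2,1, total weight = 7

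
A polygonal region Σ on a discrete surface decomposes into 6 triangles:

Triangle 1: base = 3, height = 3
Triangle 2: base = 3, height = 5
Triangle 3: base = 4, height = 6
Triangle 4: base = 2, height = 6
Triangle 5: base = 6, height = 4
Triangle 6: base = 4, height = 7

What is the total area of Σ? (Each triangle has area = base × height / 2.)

(1/2)×3×3 + (1/2)×3×5 + (1/2)×4×6 + (1/2)×2×6 + (1/2)×6×4 + (1/2)×4×7 = 56.0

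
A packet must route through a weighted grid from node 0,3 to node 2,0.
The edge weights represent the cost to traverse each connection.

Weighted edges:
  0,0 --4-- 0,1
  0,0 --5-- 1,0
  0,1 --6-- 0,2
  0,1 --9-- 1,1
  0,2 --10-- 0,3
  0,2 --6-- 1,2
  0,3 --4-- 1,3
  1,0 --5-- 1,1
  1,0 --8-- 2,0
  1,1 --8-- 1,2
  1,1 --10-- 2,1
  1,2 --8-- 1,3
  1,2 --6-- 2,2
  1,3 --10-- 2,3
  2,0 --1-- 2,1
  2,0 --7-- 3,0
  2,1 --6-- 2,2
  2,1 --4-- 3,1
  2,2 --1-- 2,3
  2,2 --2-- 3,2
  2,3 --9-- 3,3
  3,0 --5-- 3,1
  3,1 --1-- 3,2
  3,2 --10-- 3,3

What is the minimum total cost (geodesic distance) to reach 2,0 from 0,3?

Shortest path: 0,3 → 1,3 → 2,3 → 2,2 → 2,1 → 2,0, total weight = 22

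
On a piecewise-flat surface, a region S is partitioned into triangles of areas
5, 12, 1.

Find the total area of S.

5 + 12 + 1 = 18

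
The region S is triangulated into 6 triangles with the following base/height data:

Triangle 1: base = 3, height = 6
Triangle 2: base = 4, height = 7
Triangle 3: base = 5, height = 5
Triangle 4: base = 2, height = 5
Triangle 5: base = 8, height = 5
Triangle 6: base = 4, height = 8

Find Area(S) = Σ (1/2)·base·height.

(1/2)×3×6 + (1/2)×4×7 + (1/2)×5×5 + (1/2)×2×5 + (1/2)×8×5 + (1/2)×4×8 = 76.5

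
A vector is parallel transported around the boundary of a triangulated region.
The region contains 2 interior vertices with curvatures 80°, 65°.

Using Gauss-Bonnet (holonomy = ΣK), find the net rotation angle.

Holonomy = total enclosed curvature = 80° + 65° = 145°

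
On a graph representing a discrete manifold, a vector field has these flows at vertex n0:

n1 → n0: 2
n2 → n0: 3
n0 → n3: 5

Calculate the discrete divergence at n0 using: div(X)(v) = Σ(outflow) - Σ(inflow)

Divergence = sum of outgoing flows = (-2) + (-3) + 5 = 0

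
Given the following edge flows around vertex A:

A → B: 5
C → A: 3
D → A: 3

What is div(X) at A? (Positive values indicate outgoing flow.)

Divergence = sum of outgoing flows = 5 + (-3) + (-3) = -1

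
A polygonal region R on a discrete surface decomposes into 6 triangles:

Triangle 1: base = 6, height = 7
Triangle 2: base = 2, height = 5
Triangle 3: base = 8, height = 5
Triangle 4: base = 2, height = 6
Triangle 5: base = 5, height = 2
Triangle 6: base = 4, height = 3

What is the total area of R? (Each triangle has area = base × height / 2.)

(1/2)×6×7 + (1/2)×2×5 + (1/2)×8×5 + (1/2)×2×6 + (1/2)×5×2 + (1/2)×4×3 = 63.0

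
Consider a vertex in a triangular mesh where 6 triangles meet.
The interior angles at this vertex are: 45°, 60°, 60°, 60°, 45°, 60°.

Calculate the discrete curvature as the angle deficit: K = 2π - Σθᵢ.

Sum of angles = 330°. K = 360° - 330° = 30° = π/6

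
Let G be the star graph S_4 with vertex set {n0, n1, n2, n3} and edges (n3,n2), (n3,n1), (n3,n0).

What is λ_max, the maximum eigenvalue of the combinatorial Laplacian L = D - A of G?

The star S_4 is the complete bipartite graph K_{1,3} (one hub of degree 3, 3 leaves of degree 1). The Laplacian spectrum of K_{p,q} is 0, p (multiplicity q−1), q (multiplicity p−1), p+q. With p = 1, q = 3: 0 once, 1 with multiplicity 2, and 4 once. (Check: trace L = sum of degrees = 6 = 2·1 + 4.)
Laplacian eigenvalues: [0.0, 1.0, 1.0, 4.0]. Largest eigenvalue (spectral radius) = 4.0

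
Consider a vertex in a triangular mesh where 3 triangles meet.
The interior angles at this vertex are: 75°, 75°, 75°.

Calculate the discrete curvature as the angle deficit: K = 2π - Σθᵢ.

Sum of angles = 225°. K = 360° - 225° = 135° = 3π/4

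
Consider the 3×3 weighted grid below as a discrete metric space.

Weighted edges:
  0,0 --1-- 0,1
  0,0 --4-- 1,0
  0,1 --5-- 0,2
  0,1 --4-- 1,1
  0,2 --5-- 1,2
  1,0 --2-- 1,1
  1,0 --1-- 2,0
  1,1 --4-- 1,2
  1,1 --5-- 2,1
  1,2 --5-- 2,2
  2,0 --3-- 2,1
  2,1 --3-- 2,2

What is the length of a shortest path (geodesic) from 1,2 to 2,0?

Shortest path: 1,2 → 1,1 → 1,0 → 2,0, total weight = 7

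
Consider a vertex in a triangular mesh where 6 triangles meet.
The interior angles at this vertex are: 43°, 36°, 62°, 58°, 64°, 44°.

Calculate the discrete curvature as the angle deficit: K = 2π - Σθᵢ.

Sum of angles = 307°. K = 360° - 307° = 53° = 53π/180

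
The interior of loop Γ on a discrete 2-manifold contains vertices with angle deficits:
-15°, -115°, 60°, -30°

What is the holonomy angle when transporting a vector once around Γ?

Holonomy = total enclosed curvature = (-15°) + (-115°) + 60° + (-30°) = -100°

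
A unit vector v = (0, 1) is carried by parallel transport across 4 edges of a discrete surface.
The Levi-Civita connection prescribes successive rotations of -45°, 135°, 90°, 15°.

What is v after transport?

Total rotation: (-45°) + 135° + 90° + 15° = 195° ≡ -165° (mod 360°). Final vector: (0.2588, -0.9659)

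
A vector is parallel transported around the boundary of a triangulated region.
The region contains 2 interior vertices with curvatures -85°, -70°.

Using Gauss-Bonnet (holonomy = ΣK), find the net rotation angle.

Holonomy = total enclosed curvature = (-85°) + (-70°) = -155°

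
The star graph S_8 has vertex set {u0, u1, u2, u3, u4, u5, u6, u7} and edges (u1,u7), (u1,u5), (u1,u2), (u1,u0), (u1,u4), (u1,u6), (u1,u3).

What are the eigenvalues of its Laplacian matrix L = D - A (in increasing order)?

The star S_8 is the complete bipartite graph K_{1,7} (one hub of degree 7, 7 leaves of degree 1). The Laplacian spectrum of K_{p,q} is 0, p (multiplicity q−1), q (multiplicity p−1), p+q. With p = 1, q = 7: 0 once, 1 with multiplicity 6, and 8 once. (Check: trace L = sum of degrees = 14 = 6·1 + 8.)
Laplacian eigenvalues (increasing order): [0.0, 1.0, 1.0, 1.0, 1.0, 1.0, 1.0, 8.0]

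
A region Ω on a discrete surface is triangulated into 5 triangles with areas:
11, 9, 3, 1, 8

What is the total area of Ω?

11 + 9 + 3 + 1 + 8 = 32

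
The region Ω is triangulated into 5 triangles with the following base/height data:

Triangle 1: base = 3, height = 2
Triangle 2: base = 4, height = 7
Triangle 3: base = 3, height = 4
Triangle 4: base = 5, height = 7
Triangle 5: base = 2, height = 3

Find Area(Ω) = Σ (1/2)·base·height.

(1/2)×3×2 + (1/2)×4×7 + (1/2)×3×4 + (1/2)×5×7 + (1/2)×2×3 = 43.5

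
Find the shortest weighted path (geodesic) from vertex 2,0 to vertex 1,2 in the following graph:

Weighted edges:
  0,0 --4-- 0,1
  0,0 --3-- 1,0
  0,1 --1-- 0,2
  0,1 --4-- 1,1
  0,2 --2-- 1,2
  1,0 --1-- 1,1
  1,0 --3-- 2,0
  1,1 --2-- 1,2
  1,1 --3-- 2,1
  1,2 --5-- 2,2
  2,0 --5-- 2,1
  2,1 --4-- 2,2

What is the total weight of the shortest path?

Shortest path: 2,0 → 1,0 → 1,1 → 1,2, total weight = 6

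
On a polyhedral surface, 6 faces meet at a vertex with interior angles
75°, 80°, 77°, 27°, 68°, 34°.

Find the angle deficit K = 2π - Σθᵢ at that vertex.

Sum of angles = 361°. K = 360° - 361° = -1° = -π/180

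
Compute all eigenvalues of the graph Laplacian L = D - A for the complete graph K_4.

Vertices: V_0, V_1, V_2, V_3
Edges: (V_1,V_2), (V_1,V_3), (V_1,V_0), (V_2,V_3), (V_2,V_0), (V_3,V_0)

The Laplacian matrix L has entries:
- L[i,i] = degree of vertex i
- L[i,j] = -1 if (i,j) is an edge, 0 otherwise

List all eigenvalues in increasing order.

For the complete graph K_n, L = nI − J (J = all-ones matrix). J has eigenvalues n (once, eigenvector 𝟙) and 0 (multiplicity n−1), so L has eigenvalues 0 (once) and n (multiplicity n−1). Here n = 4: eigenvalue 0 once and 4 with multiplicity 3.
Laplacian eigenvalues (increasing order): [0.0, 4.0, 4.0, 4.0]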